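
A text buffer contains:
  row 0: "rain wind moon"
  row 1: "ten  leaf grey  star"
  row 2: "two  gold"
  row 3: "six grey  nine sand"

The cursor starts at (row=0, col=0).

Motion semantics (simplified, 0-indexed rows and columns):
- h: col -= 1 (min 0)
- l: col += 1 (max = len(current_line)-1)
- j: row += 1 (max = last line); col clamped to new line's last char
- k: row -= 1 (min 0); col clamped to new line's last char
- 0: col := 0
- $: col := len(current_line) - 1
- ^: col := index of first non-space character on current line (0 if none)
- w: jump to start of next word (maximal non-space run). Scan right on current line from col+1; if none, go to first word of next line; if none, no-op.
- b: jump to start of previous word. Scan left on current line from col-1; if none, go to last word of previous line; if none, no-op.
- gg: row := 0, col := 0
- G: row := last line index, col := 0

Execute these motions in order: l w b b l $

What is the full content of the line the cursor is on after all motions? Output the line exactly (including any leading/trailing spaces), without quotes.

Answer: rain wind moon

Derivation:
After 1 (l): row=0 col=1 char='a'
After 2 (w): row=0 col=5 char='w'
After 3 (b): row=0 col=0 char='r'
After 4 (b): row=0 col=0 char='r'
After 5 (l): row=0 col=1 char='a'
After 6 ($): row=0 col=13 char='n'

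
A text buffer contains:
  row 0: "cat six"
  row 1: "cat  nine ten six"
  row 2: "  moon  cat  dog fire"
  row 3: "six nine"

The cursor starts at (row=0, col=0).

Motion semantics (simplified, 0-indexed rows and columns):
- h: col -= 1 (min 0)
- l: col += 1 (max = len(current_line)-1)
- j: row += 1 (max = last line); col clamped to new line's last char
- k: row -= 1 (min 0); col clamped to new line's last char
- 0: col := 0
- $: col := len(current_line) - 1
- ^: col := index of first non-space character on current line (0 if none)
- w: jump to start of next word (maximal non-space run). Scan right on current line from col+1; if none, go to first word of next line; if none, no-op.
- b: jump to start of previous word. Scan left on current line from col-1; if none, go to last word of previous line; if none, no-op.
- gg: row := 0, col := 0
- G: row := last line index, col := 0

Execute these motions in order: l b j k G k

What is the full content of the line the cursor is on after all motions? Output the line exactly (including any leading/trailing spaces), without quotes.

Answer:   moon  cat  dog fire

Derivation:
After 1 (l): row=0 col=1 char='a'
After 2 (b): row=0 col=0 char='c'
After 3 (j): row=1 col=0 char='c'
After 4 (k): row=0 col=0 char='c'
After 5 (G): row=3 col=0 char='s'
After 6 (k): row=2 col=0 char='_'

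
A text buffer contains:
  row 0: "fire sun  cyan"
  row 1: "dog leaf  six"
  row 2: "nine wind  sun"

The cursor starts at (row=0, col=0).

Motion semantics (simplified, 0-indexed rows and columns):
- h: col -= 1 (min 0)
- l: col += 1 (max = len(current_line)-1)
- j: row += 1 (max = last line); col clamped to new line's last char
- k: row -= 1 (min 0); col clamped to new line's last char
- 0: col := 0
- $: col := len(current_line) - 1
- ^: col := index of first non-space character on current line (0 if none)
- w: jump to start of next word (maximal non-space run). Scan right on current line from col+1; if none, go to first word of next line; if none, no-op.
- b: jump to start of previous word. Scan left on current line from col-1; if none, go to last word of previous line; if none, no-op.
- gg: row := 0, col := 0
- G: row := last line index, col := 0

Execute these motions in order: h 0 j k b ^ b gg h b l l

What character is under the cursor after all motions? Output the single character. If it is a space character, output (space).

After 1 (h): row=0 col=0 char='f'
After 2 (0): row=0 col=0 char='f'
After 3 (j): row=1 col=0 char='d'
After 4 (k): row=0 col=0 char='f'
After 5 (b): row=0 col=0 char='f'
After 6 (^): row=0 col=0 char='f'
After 7 (b): row=0 col=0 char='f'
After 8 (gg): row=0 col=0 char='f'
After 9 (h): row=0 col=0 char='f'
After 10 (b): row=0 col=0 char='f'
After 11 (l): row=0 col=1 char='i'
After 12 (l): row=0 col=2 char='r'

Answer: r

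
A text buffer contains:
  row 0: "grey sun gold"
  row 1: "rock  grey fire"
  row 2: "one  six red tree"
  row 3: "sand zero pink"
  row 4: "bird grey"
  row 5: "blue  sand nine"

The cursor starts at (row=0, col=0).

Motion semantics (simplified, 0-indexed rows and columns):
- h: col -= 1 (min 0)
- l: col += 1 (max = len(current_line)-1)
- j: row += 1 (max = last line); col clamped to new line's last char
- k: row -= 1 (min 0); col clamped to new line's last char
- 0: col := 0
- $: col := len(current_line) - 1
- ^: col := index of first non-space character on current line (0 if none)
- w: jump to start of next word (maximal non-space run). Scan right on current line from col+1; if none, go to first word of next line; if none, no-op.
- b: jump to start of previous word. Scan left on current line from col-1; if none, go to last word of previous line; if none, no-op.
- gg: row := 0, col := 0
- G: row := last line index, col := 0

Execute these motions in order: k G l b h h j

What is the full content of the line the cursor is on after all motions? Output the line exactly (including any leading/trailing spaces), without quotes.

Answer: blue  sand nine

Derivation:
After 1 (k): row=0 col=0 char='g'
After 2 (G): row=5 col=0 char='b'
After 3 (l): row=5 col=1 char='l'
After 4 (b): row=5 col=0 char='b'
After 5 (h): row=5 col=0 char='b'
After 6 (h): row=5 col=0 char='b'
After 7 (j): row=5 col=0 char='b'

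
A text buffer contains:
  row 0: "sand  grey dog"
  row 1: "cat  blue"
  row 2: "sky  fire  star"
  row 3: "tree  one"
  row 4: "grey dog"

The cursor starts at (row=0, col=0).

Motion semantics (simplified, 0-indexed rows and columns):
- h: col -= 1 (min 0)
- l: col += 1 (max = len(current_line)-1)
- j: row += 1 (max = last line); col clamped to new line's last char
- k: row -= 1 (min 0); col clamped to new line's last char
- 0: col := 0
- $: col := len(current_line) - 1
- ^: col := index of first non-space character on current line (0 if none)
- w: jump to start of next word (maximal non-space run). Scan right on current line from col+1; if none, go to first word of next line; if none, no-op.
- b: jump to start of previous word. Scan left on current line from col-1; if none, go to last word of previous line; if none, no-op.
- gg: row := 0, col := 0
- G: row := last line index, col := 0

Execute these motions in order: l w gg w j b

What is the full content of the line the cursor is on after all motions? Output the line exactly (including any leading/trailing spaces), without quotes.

Answer: cat  blue

Derivation:
After 1 (l): row=0 col=1 char='a'
After 2 (w): row=0 col=6 char='g'
After 3 (gg): row=0 col=0 char='s'
After 4 (w): row=0 col=6 char='g'
After 5 (j): row=1 col=6 char='l'
After 6 (b): row=1 col=5 char='b'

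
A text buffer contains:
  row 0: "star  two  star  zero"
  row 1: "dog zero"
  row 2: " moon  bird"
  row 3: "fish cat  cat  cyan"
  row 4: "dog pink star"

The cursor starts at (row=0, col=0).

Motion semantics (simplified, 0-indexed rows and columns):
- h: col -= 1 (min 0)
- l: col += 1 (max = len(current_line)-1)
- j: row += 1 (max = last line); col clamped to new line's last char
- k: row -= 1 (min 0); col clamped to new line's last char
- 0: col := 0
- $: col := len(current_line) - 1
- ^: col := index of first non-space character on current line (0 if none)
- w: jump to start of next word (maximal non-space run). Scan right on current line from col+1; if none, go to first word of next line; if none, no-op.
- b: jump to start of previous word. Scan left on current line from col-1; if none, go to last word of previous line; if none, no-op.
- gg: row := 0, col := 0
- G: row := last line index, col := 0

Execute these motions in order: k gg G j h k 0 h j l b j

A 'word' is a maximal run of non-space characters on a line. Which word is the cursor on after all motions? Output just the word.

After 1 (k): row=0 col=0 char='s'
After 2 (gg): row=0 col=0 char='s'
After 3 (G): row=4 col=0 char='d'
After 4 (j): row=4 col=0 char='d'
After 5 (h): row=4 col=0 char='d'
After 6 (k): row=3 col=0 char='f'
After 7 (0): row=3 col=0 char='f'
After 8 (h): row=3 col=0 char='f'
After 9 (j): row=4 col=0 char='d'
After 10 (l): row=4 col=1 char='o'
After 11 (b): row=4 col=0 char='d'
After 12 (j): row=4 col=0 char='d'

Answer: dog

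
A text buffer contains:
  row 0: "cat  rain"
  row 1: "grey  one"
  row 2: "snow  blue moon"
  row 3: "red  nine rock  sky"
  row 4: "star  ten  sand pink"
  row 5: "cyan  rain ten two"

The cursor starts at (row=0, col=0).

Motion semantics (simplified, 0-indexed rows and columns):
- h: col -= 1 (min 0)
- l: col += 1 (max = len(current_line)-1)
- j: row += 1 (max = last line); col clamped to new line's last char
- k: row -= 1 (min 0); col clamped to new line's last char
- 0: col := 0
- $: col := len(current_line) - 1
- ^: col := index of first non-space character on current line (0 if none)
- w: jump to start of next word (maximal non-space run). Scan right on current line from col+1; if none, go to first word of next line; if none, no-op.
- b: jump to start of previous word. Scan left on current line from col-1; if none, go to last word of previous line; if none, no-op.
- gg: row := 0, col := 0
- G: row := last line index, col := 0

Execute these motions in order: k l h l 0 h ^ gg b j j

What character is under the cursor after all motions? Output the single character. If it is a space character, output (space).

Answer: s

Derivation:
After 1 (k): row=0 col=0 char='c'
After 2 (l): row=0 col=1 char='a'
After 3 (h): row=0 col=0 char='c'
After 4 (l): row=0 col=1 char='a'
After 5 (0): row=0 col=0 char='c'
After 6 (h): row=0 col=0 char='c'
After 7 (^): row=0 col=0 char='c'
After 8 (gg): row=0 col=0 char='c'
After 9 (b): row=0 col=0 char='c'
After 10 (j): row=1 col=0 char='g'
After 11 (j): row=2 col=0 char='s'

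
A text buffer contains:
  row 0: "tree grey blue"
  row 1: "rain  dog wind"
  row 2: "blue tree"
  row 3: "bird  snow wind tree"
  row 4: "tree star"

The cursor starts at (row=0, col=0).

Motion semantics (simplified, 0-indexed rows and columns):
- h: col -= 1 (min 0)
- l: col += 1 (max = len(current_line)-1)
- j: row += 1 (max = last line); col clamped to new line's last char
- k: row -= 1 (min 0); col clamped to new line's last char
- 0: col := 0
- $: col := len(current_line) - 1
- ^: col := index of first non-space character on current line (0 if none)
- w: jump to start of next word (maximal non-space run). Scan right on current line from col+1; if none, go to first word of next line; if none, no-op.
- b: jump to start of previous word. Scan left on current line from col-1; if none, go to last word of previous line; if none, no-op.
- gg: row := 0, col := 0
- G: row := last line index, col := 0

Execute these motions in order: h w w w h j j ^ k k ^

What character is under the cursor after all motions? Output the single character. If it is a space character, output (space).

After 1 (h): row=0 col=0 char='t'
After 2 (w): row=0 col=5 char='g'
After 3 (w): row=0 col=10 char='b'
After 4 (w): row=1 col=0 char='r'
After 5 (h): row=1 col=0 char='r'
After 6 (j): row=2 col=0 char='b'
After 7 (j): row=3 col=0 char='b'
After 8 (^): row=3 col=0 char='b'
After 9 (k): row=2 col=0 char='b'
After 10 (k): row=1 col=0 char='r'
After 11 (^): row=1 col=0 char='r'

Answer: r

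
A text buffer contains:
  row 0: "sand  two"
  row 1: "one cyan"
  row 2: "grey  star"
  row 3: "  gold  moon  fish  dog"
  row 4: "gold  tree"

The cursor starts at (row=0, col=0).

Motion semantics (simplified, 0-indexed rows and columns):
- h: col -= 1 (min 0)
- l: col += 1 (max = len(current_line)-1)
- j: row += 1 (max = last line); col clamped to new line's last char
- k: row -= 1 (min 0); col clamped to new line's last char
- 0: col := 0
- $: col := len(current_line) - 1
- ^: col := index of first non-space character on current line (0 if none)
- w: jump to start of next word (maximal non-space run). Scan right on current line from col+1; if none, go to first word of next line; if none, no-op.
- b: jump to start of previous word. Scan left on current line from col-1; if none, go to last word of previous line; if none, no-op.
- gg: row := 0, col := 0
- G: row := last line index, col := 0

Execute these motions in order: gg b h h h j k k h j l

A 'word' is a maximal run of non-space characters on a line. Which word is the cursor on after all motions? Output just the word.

After 1 (gg): row=0 col=0 char='s'
After 2 (b): row=0 col=0 char='s'
After 3 (h): row=0 col=0 char='s'
After 4 (h): row=0 col=0 char='s'
After 5 (h): row=0 col=0 char='s'
After 6 (j): row=1 col=0 char='o'
After 7 (k): row=0 col=0 char='s'
After 8 (k): row=0 col=0 char='s'
After 9 (h): row=0 col=0 char='s'
After 10 (j): row=1 col=0 char='o'
After 11 (l): row=1 col=1 char='n'

Answer: one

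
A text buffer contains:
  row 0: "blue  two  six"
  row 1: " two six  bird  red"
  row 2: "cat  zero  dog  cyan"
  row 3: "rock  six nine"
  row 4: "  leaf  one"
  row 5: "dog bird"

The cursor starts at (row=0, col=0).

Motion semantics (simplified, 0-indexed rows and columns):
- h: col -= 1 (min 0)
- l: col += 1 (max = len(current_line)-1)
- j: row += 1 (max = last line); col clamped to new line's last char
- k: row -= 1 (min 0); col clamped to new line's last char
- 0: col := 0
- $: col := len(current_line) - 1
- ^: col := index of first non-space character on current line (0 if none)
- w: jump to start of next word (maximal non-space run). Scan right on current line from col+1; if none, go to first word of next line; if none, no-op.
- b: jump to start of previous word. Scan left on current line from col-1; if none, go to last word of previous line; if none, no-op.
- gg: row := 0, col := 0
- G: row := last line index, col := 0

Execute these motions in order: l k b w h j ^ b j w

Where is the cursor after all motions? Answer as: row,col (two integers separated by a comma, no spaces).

Answer: 1,16

Derivation:
After 1 (l): row=0 col=1 char='l'
After 2 (k): row=0 col=1 char='l'
After 3 (b): row=0 col=0 char='b'
After 4 (w): row=0 col=6 char='t'
After 5 (h): row=0 col=5 char='_'
After 6 (j): row=1 col=5 char='s'
After 7 (^): row=1 col=1 char='t'
After 8 (b): row=0 col=11 char='s'
After 9 (j): row=1 col=11 char='i'
After 10 (w): row=1 col=16 char='r'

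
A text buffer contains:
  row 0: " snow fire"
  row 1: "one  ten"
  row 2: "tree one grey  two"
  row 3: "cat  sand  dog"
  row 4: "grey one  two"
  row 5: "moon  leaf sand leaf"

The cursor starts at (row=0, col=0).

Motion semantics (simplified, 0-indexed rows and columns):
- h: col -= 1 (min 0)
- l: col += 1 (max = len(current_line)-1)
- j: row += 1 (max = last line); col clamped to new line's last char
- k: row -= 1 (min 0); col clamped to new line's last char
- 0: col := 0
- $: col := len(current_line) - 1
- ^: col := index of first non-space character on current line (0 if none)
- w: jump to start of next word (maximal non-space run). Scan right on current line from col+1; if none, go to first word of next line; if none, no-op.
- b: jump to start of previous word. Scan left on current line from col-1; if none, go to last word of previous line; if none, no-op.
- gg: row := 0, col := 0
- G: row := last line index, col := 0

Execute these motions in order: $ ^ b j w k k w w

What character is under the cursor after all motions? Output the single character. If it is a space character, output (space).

Answer: o

Derivation:
After 1 ($): row=0 col=9 char='e'
After 2 (^): row=0 col=1 char='s'
After 3 (b): row=0 col=1 char='s'
After 4 (j): row=1 col=1 char='n'
After 5 (w): row=1 col=5 char='t'
After 6 (k): row=0 col=5 char='_'
After 7 (k): row=0 col=5 char='_'
After 8 (w): row=0 col=6 char='f'
After 9 (w): row=1 col=0 char='o'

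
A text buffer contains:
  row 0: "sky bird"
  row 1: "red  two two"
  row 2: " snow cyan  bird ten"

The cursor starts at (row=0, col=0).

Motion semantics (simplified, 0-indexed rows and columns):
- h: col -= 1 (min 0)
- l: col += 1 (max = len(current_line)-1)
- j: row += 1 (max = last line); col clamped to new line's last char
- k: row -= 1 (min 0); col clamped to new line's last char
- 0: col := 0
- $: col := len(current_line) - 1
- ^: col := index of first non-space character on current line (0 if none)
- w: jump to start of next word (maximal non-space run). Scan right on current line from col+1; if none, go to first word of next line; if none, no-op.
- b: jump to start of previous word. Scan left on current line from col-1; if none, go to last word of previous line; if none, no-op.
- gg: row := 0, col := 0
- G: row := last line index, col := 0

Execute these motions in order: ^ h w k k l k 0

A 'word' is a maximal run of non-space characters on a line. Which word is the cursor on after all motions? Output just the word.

After 1 (^): row=0 col=0 char='s'
After 2 (h): row=0 col=0 char='s'
After 3 (w): row=0 col=4 char='b'
After 4 (k): row=0 col=4 char='b'
After 5 (k): row=0 col=4 char='b'
After 6 (l): row=0 col=5 char='i'
After 7 (k): row=0 col=5 char='i'
After 8 (0): row=0 col=0 char='s'

Answer: sky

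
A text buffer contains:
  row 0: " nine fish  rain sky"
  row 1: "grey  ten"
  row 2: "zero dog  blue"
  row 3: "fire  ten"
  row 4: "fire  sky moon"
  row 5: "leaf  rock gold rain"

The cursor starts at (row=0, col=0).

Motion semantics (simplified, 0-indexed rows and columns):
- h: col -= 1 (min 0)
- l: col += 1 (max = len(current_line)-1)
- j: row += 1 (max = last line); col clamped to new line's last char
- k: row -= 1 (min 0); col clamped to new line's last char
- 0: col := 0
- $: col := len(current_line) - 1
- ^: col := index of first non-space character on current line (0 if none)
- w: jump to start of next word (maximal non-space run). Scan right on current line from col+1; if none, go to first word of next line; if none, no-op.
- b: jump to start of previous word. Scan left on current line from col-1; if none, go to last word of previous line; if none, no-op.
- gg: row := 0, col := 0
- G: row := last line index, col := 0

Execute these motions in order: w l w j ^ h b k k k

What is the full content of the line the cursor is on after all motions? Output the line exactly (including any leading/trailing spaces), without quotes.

After 1 (w): row=0 col=1 char='n'
After 2 (l): row=0 col=2 char='i'
After 3 (w): row=0 col=6 char='f'
After 4 (j): row=1 col=6 char='t'
After 5 (^): row=1 col=0 char='g'
After 6 (h): row=1 col=0 char='g'
After 7 (b): row=0 col=17 char='s'
After 8 (k): row=0 col=17 char='s'
After 9 (k): row=0 col=17 char='s'
After 10 (k): row=0 col=17 char='s'

Answer:  nine fish  rain sky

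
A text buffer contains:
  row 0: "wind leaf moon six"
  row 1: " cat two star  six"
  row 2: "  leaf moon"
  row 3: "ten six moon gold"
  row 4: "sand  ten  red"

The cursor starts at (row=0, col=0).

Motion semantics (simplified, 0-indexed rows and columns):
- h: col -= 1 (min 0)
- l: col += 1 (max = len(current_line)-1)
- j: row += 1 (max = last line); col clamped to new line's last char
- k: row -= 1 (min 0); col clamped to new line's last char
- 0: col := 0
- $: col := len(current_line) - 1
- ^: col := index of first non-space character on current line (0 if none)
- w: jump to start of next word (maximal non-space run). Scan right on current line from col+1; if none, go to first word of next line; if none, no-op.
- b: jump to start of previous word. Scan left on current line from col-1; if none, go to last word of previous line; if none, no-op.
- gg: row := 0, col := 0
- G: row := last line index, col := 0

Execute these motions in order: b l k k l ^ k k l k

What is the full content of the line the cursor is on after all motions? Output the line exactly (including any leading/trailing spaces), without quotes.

Answer: wind leaf moon six

Derivation:
After 1 (b): row=0 col=0 char='w'
After 2 (l): row=0 col=1 char='i'
After 3 (k): row=0 col=1 char='i'
After 4 (k): row=0 col=1 char='i'
After 5 (l): row=0 col=2 char='n'
After 6 (^): row=0 col=0 char='w'
After 7 (k): row=0 col=0 char='w'
After 8 (k): row=0 col=0 char='w'
After 9 (l): row=0 col=1 char='i'
After 10 (k): row=0 col=1 char='i'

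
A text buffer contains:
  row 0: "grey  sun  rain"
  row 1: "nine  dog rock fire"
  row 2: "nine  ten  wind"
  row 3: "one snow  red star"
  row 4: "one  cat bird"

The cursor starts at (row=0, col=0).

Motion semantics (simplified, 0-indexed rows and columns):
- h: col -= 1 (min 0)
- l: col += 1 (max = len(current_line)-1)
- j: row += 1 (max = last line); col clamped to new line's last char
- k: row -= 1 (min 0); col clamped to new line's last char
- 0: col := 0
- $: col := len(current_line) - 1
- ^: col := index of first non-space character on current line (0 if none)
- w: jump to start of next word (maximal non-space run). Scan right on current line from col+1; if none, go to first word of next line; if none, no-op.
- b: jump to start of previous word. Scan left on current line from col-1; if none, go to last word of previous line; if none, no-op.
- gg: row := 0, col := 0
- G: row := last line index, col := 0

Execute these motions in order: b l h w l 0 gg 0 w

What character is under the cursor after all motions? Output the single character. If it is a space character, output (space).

Answer: s

Derivation:
After 1 (b): row=0 col=0 char='g'
After 2 (l): row=0 col=1 char='r'
After 3 (h): row=0 col=0 char='g'
After 4 (w): row=0 col=6 char='s'
After 5 (l): row=0 col=7 char='u'
After 6 (0): row=0 col=0 char='g'
After 7 (gg): row=0 col=0 char='g'
After 8 (0): row=0 col=0 char='g'
After 9 (w): row=0 col=6 char='s'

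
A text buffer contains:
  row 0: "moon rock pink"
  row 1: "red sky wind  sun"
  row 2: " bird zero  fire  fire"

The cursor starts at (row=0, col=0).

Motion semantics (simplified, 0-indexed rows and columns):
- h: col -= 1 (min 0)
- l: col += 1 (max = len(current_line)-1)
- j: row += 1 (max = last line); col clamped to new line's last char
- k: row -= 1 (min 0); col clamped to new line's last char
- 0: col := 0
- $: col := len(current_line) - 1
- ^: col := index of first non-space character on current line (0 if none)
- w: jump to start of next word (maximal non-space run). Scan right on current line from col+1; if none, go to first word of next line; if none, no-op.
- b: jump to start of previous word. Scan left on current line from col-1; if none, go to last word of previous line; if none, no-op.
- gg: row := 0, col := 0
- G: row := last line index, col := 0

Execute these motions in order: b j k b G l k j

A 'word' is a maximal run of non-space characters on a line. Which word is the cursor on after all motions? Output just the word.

After 1 (b): row=0 col=0 char='m'
After 2 (j): row=1 col=0 char='r'
After 3 (k): row=0 col=0 char='m'
After 4 (b): row=0 col=0 char='m'
After 5 (G): row=2 col=0 char='_'
After 6 (l): row=2 col=1 char='b'
After 7 (k): row=1 col=1 char='e'
After 8 (j): row=2 col=1 char='b'

Answer: bird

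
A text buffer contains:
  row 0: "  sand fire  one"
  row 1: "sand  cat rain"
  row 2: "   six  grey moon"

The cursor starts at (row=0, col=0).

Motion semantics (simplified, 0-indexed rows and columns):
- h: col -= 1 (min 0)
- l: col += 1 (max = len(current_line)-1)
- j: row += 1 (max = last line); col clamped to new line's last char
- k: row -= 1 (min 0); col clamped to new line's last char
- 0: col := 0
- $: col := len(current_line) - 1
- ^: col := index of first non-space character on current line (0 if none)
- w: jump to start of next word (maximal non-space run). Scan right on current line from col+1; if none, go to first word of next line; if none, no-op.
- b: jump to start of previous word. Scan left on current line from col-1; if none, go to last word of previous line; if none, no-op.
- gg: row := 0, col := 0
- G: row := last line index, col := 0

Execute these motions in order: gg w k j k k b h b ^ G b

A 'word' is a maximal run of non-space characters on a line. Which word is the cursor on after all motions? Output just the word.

Answer: rain

Derivation:
After 1 (gg): row=0 col=0 char='_'
After 2 (w): row=0 col=2 char='s'
After 3 (k): row=0 col=2 char='s'
After 4 (j): row=1 col=2 char='n'
After 5 (k): row=0 col=2 char='s'
After 6 (k): row=0 col=2 char='s'
After 7 (b): row=0 col=2 char='s'
After 8 (h): row=0 col=1 char='_'
After 9 (b): row=0 col=1 char='_'
After 10 (^): row=0 col=2 char='s'
After 11 (G): row=2 col=0 char='_'
After 12 (b): row=1 col=10 char='r'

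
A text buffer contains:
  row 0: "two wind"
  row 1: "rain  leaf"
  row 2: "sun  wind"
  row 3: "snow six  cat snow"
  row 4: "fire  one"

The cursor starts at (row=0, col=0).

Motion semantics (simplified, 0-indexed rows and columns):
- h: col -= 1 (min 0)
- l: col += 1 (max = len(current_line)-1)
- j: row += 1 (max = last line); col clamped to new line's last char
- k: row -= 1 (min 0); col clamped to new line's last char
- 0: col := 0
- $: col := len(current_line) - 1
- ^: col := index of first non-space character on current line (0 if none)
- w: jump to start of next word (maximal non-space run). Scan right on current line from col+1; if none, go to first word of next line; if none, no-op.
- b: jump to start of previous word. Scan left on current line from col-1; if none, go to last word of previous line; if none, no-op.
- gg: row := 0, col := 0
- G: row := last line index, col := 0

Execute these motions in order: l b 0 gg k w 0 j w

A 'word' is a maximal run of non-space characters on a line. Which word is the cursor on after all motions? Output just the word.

Answer: leaf

Derivation:
After 1 (l): row=0 col=1 char='w'
After 2 (b): row=0 col=0 char='t'
After 3 (0): row=0 col=0 char='t'
After 4 (gg): row=0 col=0 char='t'
After 5 (k): row=0 col=0 char='t'
After 6 (w): row=0 col=4 char='w'
After 7 (0): row=0 col=0 char='t'
After 8 (j): row=1 col=0 char='r'
After 9 (w): row=1 col=6 char='l'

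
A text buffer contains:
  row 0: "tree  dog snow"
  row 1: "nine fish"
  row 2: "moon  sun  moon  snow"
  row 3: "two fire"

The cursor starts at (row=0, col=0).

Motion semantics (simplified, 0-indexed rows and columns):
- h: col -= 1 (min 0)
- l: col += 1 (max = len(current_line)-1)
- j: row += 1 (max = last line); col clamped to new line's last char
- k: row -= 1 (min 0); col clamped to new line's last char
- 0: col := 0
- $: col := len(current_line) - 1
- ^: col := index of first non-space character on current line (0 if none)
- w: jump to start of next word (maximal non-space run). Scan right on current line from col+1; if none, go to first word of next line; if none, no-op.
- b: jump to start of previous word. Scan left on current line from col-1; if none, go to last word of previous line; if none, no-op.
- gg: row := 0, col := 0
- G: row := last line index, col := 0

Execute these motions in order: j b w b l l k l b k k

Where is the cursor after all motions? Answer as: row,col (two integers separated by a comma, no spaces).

Answer: 0,10

Derivation:
After 1 (j): row=1 col=0 char='n'
After 2 (b): row=0 col=10 char='s'
After 3 (w): row=1 col=0 char='n'
After 4 (b): row=0 col=10 char='s'
After 5 (l): row=0 col=11 char='n'
After 6 (l): row=0 col=12 char='o'
After 7 (k): row=0 col=12 char='o'
After 8 (l): row=0 col=13 char='w'
After 9 (b): row=0 col=10 char='s'
After 10 (k): row=0 col=10 char='s'
After 11 (k): row=0 col=10 char='s'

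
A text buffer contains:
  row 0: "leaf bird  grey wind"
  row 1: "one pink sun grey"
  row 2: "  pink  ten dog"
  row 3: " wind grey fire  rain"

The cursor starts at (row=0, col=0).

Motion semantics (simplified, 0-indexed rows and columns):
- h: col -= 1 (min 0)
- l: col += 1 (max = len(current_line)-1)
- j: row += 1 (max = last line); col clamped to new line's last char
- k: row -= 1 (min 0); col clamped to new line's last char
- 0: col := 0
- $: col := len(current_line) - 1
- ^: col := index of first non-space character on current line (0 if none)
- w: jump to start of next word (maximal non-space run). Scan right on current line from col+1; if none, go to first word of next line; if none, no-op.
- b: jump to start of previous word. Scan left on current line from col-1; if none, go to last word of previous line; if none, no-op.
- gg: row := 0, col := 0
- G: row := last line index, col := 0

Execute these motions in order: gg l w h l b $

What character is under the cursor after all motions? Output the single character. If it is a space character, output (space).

Answer: d

Derivation:
After 1 (gg): row=0 col=0 char='l'
After 2 (l): row=0 col=1 char='e'
After 3 (w): row=0 col=5 char='b'
After 4 (h): row=0 col=4 char='_'
After 5 (l): row=0 col=5 char='b'
After 6 (b): row=0 col=0 char='l'
After 7 ($): row=0 col=19 char='d'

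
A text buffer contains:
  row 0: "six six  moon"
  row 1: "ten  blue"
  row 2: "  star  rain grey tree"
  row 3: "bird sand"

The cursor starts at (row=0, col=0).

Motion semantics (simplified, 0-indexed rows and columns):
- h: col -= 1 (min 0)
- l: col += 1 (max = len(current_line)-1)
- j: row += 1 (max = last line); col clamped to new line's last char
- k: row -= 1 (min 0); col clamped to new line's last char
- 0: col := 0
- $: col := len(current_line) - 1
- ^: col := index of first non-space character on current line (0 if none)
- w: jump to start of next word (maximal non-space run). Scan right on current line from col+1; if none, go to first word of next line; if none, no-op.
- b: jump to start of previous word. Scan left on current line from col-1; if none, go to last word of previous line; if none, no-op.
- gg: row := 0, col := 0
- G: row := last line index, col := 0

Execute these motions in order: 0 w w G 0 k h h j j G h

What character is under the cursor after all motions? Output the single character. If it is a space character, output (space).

After 1 (0): row=0 col=0 char='s'
After 2 (w): row=0 col=4 char='s'
After 3 (w): row=0 col=9 char='m'
After 4 (G): row=3 col=0 char='b'
After 5 (0): row=3 col=0 char='b'
After 6 (k): row=2 col=0 char='_'
After 7 (h): row=2 col=0 char='_'
After 8 (h): row=2 col=0 char='_'
After 9 (j): row=3 col=0 char='b'
After 10 (j): row=3 col=0 char='b'
After 11 (G): row=3 col=0 char='b'
After 12 (h): row=3 col=0 char='b'

Answer: b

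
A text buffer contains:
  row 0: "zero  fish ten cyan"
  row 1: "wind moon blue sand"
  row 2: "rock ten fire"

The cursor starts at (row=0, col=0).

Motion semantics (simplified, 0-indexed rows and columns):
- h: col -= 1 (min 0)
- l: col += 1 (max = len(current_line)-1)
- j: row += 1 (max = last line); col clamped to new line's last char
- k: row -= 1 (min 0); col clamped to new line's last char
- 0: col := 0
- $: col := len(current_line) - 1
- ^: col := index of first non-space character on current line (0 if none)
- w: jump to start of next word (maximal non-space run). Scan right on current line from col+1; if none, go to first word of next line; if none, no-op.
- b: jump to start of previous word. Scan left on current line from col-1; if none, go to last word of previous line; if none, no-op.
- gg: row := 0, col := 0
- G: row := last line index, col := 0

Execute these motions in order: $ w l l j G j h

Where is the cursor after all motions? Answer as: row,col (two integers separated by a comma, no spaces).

Answer: 2,0

Derivation:
After 1 ($): row=0 col=18 char='n'
After 2 (w): row=1 col=0 char='w'
After 3 (l): row=1 col=1 char='i'
After 4 (l): row=1 col=2 char='n'
After 5 (j): row=2 col=2 char='c'
After 6 (G): row=2 col=0 char='r'
After 7 (j): row=2 col=0 char='r'
After 8 (h): row=2 col=0 char='r'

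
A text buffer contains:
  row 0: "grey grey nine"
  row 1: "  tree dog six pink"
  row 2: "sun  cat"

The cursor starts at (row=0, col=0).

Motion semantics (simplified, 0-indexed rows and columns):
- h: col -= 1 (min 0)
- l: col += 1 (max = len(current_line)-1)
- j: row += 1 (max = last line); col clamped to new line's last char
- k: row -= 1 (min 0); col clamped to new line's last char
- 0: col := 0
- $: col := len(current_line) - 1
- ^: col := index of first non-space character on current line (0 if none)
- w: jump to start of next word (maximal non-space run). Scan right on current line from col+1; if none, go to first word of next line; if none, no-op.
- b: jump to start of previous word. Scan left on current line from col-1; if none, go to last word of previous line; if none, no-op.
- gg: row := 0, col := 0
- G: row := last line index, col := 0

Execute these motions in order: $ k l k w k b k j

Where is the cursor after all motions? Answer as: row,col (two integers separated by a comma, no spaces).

Answer: 1,0

Derivation:
After 1 ($): row=0 col=13 char='e'
After 2 (k): row=0 col=13 char='e'
After 3 (l): row=0 col=13 char='e'
After 4 (k): row=0 col=13 char='e'
After 5 (w): row=1 col=2 char='t'
After 6 (k): row=0 col=2 char='e'
After 7 (b): row=0 col=0 char='g'
After 8 (k): row=0 col=0 char='g'
After 9 (j): row=1 col=0 char='_'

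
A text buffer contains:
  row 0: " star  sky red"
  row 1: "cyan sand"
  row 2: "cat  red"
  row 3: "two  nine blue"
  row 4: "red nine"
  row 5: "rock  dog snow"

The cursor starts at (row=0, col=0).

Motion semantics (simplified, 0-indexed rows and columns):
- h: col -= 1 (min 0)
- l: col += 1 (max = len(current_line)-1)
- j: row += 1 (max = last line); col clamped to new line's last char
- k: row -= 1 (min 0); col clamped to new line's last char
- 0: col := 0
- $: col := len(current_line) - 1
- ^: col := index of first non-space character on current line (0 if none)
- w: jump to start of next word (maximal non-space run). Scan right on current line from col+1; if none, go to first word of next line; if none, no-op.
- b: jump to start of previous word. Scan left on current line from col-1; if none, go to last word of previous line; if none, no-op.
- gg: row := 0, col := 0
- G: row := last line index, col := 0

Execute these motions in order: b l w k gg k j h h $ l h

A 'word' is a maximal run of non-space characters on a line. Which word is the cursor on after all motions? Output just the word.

Answer: sand

Derivation:
After 1 (b): row=0 col=0 char='_'
After 2 (l): row=0 col=1 char='s'
After 3 (w): row=0 col=7 char='s'
After 4 (k): row=0 col=7 char='s'
After 5 (gg): row=0 col=0 char='_'
After 6 (k): row=0 col=0 char='_'
After 7 (j): row=1 col=0 char='c'
After 8 (h): row=1 col=0 char='c'
After 9 (h): row=1 col=0 char='c'
After 10 ($): row=1 col=8 char='d'
After 11 (l): row=1 col=8 char='d'
After 12 (h): row=1 col=7 char='n'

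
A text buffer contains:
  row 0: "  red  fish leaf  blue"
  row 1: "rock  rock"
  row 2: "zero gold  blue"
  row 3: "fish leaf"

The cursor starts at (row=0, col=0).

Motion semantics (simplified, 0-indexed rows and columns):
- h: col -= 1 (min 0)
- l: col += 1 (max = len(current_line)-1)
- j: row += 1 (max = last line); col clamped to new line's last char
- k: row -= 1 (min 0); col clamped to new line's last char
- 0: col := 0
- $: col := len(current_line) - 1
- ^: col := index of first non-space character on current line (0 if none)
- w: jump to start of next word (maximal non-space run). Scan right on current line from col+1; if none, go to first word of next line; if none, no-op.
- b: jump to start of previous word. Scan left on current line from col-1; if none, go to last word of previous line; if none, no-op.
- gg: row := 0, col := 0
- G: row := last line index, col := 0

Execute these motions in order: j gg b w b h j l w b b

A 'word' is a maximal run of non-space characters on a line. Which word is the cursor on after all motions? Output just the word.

After 1 (j): row=1 col=0 char='r'
After 2 (gg): row=0 col=0 char='_'
After 3 (b): row=0 col=0 char='_'
After 4 (w): row=0 col=2 char='r'
After 5 (b): row=0 col=2 char='r'
After 6 (h): row=0 col=1 char='_'
After 7 (j): row=1 col=1 char='o'
After 8 (l): row=1 col=2 char='c'
After 9 (w): row=1 col=6 char='r'
After 10 (b): row=1 col=0 char='r'
After 11 (b): row=0 col=18 char='b'

Answer: blue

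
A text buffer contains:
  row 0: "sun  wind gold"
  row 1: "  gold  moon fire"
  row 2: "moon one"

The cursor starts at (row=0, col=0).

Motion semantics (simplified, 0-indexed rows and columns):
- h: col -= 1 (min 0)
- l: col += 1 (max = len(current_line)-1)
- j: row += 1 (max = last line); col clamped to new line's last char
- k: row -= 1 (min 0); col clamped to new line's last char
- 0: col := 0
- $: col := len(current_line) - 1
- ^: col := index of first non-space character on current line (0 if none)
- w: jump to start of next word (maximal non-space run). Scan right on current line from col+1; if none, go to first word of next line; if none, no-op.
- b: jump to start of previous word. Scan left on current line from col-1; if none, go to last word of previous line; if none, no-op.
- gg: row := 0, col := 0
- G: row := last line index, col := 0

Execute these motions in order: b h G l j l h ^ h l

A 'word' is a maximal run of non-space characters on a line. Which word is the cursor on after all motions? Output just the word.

Answer: moon

Derivation:
After 1 (b): row=0 col=0 char='s'
After 2 (h): row=0 col=0 char='s'
After 3 (G): row=2 col=0 char='m'
After 4 (l): row=2 col=1 char='o'
After 5 (j): row=2 col=1 char='o'
After 6 (l): row=2 col=2 char='o'
After 7 (h): row=2 col=1 char='o'
After 8 (^): row=2 col=0 char='m'
After 9 (h): row=2 col=0 char='m'
After 10 (l): row=2 col=1 char='o'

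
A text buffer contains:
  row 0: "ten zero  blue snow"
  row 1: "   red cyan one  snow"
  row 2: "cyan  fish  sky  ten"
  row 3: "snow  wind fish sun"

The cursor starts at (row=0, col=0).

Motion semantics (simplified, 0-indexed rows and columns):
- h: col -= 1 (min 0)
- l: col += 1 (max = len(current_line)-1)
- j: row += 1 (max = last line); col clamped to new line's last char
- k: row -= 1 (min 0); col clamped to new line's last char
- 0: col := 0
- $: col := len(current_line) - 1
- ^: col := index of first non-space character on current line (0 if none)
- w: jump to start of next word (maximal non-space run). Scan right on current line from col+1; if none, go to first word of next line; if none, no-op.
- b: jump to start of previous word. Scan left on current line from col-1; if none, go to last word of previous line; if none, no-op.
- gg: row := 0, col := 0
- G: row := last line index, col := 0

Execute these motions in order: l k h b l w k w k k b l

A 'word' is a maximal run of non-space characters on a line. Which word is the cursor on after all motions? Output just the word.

After 1 (l): row=0 col=1 char='e'
After 2 (k): row=0 col=1 char='e'
After 3 (h): row=0 col=0 char='t'
After 4 (b): row=0 col=0 char='t'
After 5 (l): row=0 col=1 char='e'
After 6 (w): row=0 col=4 char='z'
After 7 (k): row=0 col=4 char='z'
After 8 (w): row=0 col=10 char='b'
After 9 (k): row=0 col=10 char='b'
After 10 (k): row=0 col=10 char='b'
After 11 (b): row=0 col=4 char='z'
After 12 (l): row=0 col=5 char='e'

Answer: zero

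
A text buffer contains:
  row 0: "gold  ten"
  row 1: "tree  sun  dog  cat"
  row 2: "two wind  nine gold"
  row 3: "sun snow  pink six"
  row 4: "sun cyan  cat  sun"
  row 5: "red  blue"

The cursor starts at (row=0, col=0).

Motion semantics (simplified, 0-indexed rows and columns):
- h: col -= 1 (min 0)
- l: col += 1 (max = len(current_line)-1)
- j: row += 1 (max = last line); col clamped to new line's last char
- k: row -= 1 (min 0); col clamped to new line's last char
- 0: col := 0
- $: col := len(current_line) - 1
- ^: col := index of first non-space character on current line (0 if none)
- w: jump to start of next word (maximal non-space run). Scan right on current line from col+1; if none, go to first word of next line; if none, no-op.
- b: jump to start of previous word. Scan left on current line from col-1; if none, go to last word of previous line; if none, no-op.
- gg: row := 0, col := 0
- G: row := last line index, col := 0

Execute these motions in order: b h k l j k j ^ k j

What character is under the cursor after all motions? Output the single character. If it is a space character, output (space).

Answer: t

Derivation:
After 1 (b): row=0 col=0 char='g'
After 2 (h): row=0 col=0 char='g'
After 3 (k): row=0 col=0 char='g'
After 4 (l): row=0 col=1 char='o'
After 5 (j): row=1 col=1 char='r'
After 6 (k): row=0 col=1 char='o'
After 7 (j): row=1 col=1 char='r'
After 8 (^): row=1 col=0 char='t'
After 9 (k): row=0 col=0 char='g'
After 10 (j): row=1 col=0 char='t'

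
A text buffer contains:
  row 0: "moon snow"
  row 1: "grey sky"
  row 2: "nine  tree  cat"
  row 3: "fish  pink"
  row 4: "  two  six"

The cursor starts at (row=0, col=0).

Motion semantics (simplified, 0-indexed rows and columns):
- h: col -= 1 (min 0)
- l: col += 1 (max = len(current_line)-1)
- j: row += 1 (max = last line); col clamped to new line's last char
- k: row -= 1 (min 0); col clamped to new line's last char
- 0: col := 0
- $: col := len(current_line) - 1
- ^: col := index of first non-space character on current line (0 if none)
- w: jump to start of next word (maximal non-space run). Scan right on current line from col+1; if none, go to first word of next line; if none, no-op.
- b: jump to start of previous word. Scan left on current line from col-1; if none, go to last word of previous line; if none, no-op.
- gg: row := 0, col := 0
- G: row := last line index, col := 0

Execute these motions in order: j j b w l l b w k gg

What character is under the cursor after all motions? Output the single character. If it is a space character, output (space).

Answer: m

Derivation:
After 1 (j): row=1 col=0 char='g'
After 2 (j): row=2 col=0 char='n'
After 3 (b): row=1 col=5 char='s'
After 4 (w): row=2 col=0 char='n'
After 5 (l): row=2 col=1 char='i'
After 6 (l): row=2 col=2 char='n'
After 7 (b): row=2 col=0 char='n'
After 8 (w): row=2 col=6 char='t'
After 9 (k): row=1 col=6 char='k'
After 10 (gg): row=0 col=0 char='m'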